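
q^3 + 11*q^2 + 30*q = q*(q + 5)*(q + 6)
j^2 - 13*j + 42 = (j - 7)*(j - 6)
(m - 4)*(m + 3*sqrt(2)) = m^2 - 4*m + 3*sqrt(2)*m - 12*sqrt(2)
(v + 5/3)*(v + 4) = v^2 + 17*v/3 + 20/3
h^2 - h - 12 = (h - 4)*(h + 3)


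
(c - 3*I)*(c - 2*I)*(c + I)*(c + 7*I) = c^4 + 3*I*c^3 + 27*c^2 - 13*I*c + 42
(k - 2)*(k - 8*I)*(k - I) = k^3 - 2*k^2 - 9*I*k^2 - 8*k + 18*I*k + 16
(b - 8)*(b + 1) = b^2 - 7*b - 8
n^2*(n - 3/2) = n^3 - 3*n^2/2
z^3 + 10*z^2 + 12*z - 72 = (z - 2)*(z + 6)^2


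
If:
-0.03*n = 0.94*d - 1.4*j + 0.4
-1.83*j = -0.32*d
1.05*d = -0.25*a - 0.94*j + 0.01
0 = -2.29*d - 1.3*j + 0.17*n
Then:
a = 1.75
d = -0.35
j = -0.06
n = -5.20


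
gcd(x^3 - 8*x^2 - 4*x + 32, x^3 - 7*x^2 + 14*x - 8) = x - 2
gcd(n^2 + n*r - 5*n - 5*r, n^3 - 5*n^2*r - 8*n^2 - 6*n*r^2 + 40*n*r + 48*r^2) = n + r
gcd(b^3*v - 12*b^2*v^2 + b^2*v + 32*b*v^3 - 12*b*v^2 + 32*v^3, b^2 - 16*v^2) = -b + 4*v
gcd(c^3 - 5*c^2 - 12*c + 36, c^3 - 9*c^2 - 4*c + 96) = c + 3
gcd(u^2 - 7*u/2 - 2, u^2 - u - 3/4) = u + 1/2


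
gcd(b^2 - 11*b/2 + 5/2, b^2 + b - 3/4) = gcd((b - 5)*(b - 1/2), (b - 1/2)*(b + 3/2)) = b - 1/2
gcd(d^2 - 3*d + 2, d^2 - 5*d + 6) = d - 2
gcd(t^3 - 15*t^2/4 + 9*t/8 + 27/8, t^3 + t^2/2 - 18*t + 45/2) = t^2 - 9*t/2 + 9/2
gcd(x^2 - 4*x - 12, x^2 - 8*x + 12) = x - 6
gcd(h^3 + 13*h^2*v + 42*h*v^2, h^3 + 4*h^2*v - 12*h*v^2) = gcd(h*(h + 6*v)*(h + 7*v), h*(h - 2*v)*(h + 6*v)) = h^2 + 6*h*v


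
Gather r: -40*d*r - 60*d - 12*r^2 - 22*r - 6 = -60*d - 12*r^2 + r*(-40*d - 22) - 6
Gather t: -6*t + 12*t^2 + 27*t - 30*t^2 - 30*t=-18*t^2 - 9*t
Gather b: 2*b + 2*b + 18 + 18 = 4*b + 36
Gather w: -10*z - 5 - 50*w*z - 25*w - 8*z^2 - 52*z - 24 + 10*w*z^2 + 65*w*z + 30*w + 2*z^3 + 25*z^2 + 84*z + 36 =w*(10*z^2 + 15*z + 5) + 2*z^3 + 17*z^2 + 22*z + 7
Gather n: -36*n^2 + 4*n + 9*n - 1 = -36*n^2 + 13*n - 1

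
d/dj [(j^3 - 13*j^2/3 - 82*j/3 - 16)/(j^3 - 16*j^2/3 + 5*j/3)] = 3*(-3*j^4 + 174*j^3 - 315*j^2 - 512*j + 80)/(j^2*(9*j^4 - 96*j^3 + 286*j^2 - 160*j + 25))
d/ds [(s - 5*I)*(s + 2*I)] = 2*s - 3*I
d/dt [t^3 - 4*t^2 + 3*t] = 3*t^2 - 8*t + 3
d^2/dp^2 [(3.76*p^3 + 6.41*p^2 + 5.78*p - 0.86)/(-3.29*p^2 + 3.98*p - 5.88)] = (-2.8421709430404e-14*p^4 - 266.638144*p^3 + 1327.826892*p^2 - 176.673*p - 719.803808)/(35.611289*p^6 - 129.239754*p^5 + 347.281872*p^4 - 525.008168*p^3 + 620.673984*p^2 - 412.818336*p + 203.297472)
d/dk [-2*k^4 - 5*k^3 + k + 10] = -8*k^3 - 15*k^2 + 1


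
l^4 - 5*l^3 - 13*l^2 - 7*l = l*(l - 7)*(l + 1)^2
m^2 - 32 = (m - 4*sqrt(2))*(m + 4*sqrt(2))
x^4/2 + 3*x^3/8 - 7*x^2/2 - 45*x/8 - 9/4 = (x/2 + 1/2)*(x - 3)*(x + 3/4)*(x + 2)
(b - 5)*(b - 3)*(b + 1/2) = b^3 - 15*b^2/2 + 11*b + 15/2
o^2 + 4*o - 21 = (o - 3)*(o + 7)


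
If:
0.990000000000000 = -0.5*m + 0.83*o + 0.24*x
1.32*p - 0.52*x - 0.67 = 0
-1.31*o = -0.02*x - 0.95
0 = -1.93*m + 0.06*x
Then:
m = 0.05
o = 0.75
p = 1.15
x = 1.64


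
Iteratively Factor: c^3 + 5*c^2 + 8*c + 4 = (c + 1)*(c^2 + 4*c + 4) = (c + 1)*(c + 2)*(c + 2)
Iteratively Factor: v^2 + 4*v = (v)*(v + 4)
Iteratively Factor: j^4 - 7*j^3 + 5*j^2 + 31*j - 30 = (j - 5)*(j^3 - 2*j^2 - 5*j + 6) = (j - 5)*(j + 2)*(j^2 - 4*j + 3) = (j - 5)*(j - 3)*(j + 2)*(j - 1)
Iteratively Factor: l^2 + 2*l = (l)*(l + 2)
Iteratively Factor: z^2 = (z)*(z)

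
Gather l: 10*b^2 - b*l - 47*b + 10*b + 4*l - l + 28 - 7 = 10*b^2 - 37*b + l*(3 - b) + 21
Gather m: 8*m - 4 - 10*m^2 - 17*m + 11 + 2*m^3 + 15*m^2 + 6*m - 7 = 2*m^3 + 5*m^2 - 3*m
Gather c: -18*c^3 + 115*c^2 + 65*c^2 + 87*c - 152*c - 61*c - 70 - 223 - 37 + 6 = -18*c^3 + 180*c^2 - 126*c - 324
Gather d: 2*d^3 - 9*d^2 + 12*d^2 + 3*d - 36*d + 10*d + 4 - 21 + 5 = 2*d^3 + 3*d^2 - 23*d - 12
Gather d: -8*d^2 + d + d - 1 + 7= -8*d^2 + 2*d + 6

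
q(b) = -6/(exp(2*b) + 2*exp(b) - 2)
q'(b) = -6*(-2*exp(2*b) - 2*exp(b))/(exp(2*b) + 2*exp(b) - 2)^2 = 12*(exp(b) + 1)*exp(b)/(exp(2*b) + 2*exp(b) - 2)^2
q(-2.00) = 3.51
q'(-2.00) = 0.63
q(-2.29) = 3.36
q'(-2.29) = 0.42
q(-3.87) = 3.06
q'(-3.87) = 0.07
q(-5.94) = 3.01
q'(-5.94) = 0.01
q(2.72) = -0.02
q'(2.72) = 0.04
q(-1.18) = 4.65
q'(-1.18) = 2.89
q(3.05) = -0.01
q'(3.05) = 0.02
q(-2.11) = 3.44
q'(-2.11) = 0.54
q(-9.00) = 3.00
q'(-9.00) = 0.00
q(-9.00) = 3.00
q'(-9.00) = 0.00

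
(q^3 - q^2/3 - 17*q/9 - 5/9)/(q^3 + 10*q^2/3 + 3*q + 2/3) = (q - 5/3)/(q + 2)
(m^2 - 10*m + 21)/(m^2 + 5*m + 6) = (m^2 - 10*m + 21)/(m^2 + 5*m + 6)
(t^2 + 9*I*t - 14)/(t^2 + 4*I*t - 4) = (t + 7*I)/(t + 2*I)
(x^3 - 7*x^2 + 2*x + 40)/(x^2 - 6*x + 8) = (x^2 - 3*x - 10)/(x - 2)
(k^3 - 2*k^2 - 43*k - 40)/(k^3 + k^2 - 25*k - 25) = (k - 8)/(k - 5)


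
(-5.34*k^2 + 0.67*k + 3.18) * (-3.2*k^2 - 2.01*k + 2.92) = 17.088*k^4 + 8.5894*k^3 - 27.1155*k^2 - 4.4354*k + 9.2856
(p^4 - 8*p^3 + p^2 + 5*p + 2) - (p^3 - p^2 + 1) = p^4 - 9*p^3 + 2*p^2 + 5*p + 1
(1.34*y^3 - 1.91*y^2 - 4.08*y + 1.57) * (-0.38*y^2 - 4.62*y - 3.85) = -0.5092*y^5 - 5.465*y^4 + 5.2156*y^3 + 25.6065*y^2 + 8.4546*y - 6.0445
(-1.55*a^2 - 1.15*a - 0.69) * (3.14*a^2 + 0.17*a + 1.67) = -4.867*a^4 - 3.8745*a^3 - 4.9506*a^2 - 2.0378*a - 1.1523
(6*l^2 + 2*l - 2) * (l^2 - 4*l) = 6*l^4 - 22*l^3 - 10*l^2 + 8*l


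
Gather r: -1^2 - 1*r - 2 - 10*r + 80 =77 - 11*r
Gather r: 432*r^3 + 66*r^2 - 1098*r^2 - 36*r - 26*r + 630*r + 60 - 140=432*r^3 - 1032*r^2 + 568*r - 80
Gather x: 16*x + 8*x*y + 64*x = x*(8*y + 80)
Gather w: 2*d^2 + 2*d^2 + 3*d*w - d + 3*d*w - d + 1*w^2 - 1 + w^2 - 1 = 4*d^2 + 6*d*w - 2*d + 2*w^2 - 2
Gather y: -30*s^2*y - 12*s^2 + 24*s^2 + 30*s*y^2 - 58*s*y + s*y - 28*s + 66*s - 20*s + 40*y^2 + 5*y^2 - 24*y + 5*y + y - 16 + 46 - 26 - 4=12*s^2 + 18*s + y^2*(30*s + 45) + y*(-30*s^2 - 57*s - 18)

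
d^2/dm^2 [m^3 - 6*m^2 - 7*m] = 6*m - 12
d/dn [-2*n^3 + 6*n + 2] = 6 - 6*n^2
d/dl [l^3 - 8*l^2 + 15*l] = 3*l^2 - 16*l + 15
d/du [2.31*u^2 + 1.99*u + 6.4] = 4.62*u + 1.99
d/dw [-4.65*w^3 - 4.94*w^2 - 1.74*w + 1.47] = -13.95*w^2 - 9.88*w - 1.74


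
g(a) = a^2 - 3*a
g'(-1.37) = -5.74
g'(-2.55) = -8.10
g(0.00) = 0.00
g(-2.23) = 11.66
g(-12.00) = 180.00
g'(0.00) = -3.00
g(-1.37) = 5.99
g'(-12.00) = -27.00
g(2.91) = -0.26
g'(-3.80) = -10.60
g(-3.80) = 25.84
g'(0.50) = -2.00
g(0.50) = -1.25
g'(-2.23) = -7.46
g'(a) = 2*a - 3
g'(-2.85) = -8.70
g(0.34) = -0.90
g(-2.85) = 16.67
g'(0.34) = -2.32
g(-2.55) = 14.15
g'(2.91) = 2.82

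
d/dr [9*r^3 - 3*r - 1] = 27*r^2 - 3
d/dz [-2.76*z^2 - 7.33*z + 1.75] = -5.52*z - 7.33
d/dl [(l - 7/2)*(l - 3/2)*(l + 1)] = 3*l^2 - 8*l + 1/4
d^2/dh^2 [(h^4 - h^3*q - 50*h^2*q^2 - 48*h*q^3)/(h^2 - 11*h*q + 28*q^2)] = 2*(h^6 - 33*h^5*q + 447*h^4*q^2 - 3155*h^3*q^3 + 9828*h^2*q^4 + 1680*h*q^5 - 53984*q^6)/(h^6 - 33*h^5*q + 447*h^4*q^2 - 3179*h^3*q^3 + 12516*h^2*q^4 - 25872*h*q^5 + 21952*q^6)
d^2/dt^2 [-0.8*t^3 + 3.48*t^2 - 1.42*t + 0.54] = 6.96 - 4.8*t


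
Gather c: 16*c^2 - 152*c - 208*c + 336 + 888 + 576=16*c^2 - 360*c + 1800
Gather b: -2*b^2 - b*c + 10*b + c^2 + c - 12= -2*b^2 + b*(10 - c) + c^2 + c - 12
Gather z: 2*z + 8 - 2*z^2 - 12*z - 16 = -2*z^2 - 10*z - 8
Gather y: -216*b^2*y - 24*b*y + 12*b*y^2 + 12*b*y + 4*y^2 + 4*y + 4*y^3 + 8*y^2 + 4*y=4*y^3 + y^2*(12*b + 12) + y*(-216*b^2 - 12*b + 8)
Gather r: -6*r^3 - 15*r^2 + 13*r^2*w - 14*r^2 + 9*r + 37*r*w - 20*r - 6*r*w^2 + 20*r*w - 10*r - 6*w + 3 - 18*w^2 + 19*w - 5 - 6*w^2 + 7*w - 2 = -6*r^3 + r^2*(13*w - 29) + r*(-6*w^2 + 57*w - 21) - 24*w^2 + 20*w - 4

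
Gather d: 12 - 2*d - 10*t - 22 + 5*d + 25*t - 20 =3*d + 15*t - 30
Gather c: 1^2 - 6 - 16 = -21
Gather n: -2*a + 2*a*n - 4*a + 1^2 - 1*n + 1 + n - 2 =2*a*n - 6*a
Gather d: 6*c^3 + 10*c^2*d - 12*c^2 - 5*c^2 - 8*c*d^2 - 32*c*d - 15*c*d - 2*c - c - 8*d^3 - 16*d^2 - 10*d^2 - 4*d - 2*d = 6*c^3 - 17*c^2 - 3*c - 8*d^3 + d^2*(-8*c - 26) + d*(10*c^2 - 47*c - 6)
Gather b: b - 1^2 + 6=b + 5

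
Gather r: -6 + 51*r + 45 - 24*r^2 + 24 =-24*r^2 + 51*r + 63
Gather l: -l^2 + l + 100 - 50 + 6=-l^2 + l + 56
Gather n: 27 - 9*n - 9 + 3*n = 18 - 6*n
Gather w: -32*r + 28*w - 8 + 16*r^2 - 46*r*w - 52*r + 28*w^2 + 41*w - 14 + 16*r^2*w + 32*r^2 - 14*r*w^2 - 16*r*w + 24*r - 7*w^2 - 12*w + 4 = 48*r^2 - 60*r + w^2*(21 - 14*r) + w*(16*r^2 - 62*r + 57) - 18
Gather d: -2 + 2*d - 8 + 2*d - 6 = 4*d - 16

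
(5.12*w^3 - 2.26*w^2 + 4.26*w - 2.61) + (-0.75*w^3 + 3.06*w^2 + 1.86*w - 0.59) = 4.37*w^3 + 0.8*w^2 + 6.12*w - 3.2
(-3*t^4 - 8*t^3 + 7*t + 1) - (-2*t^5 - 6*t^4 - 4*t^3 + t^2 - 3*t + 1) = 2*t^5 + 3*t^4 - 4*t^3 - t^2 + 10*t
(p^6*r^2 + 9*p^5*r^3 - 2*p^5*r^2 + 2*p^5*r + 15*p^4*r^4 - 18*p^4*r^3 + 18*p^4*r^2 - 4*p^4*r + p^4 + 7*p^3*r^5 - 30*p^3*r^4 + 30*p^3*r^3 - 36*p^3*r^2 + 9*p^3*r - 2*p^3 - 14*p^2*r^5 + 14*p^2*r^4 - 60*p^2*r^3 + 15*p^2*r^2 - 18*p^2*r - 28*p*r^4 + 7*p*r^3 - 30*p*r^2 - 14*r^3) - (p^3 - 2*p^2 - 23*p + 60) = p^6*r^2 + 9*p^5*r^3 - 2*p^5*r^2 + 2*p^5*r + 15*p^4*r^4 - 18*p^4*r^3 + 18*p^4*r^2 - 4*p^4*r + p^4 + 7*p^3*r^5 - 30*p^3*r^4 + 30*p^3*r^3 - 36*p^3*r^2 + 9*p^3*r - 3*p^3 - 14*p^2*r^5 + 14*p^2*r^4 - 60*p^2*r^3 + 15*p^2*r^2 - 18*p^2*r + 2*p^2 - 28*p*r^4 + 7*p*r^3 - 30*p*r^2 + 23*p - 14*r^3 - 60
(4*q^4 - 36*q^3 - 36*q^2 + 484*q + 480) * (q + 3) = 4*q^5 - 24*q^4 - 144*q^3 + 376*q^2 + 1932*q + 1440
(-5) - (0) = -5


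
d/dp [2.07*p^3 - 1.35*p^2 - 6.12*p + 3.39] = 6.21*p^2 - 2.7*p - 6.12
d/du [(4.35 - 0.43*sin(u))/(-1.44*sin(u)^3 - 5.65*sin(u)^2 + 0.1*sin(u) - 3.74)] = (-1.2384*sin(u)^3 + 16.3625*sin(u)^2 + 49.155*sin(u) + 1.1732)*cos(u)/(2.0736*sin(u)^6 + 16.272*sin(u)^5 + 31.6345*sin(u)^4 + 9.6412*sin(u)^3 + 42.272*sin(u)^2 - 0.748*sin(u) + 13.9876)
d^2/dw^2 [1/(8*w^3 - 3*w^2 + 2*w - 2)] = 2*(3*(1 - 8*w)*(8*w^3 - 3*w^2 + 2*w - 2) + 4*(12*w^2 - 3*w + 1)^2)/(8*w^3 - 3*w^2 + 2*w - 2)^3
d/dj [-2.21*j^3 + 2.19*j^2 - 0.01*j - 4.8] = -6.63*j^2 + 4.38*j - 0.01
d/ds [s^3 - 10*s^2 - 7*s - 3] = 3*s^2 - 20*s - 7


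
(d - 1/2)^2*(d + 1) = d^3 - 3*d/4 + 1/4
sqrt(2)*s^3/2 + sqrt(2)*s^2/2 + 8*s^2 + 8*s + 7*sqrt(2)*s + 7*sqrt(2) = (s + sqrt(2))*(s + 7*sqrt(2))*(sqrt(2)*s/2 + sqrt(2)/2)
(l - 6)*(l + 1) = l^2 - 5*l - 6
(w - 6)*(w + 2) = w^2 - 4*w - 12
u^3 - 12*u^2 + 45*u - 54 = (u - 6)*(u - 3)^2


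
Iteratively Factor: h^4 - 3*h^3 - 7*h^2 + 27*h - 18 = (h - 3)*(h^3 - 7*h + 6) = (h - 3)*(h - 2)*(h^2 + 2*h - 3) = (h - 3)*(h - 2)*(h - 1)*(h + 3)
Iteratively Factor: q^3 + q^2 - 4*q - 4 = (q + 2)*(q^2 - q - 2) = (q - 2)*(q + 2)*(q + 1)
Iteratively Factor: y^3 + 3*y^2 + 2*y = (y + 1)*(y^2 + 2*y) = (y + 1)*(y + 2)*(y)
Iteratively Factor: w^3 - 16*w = (w + 4)*(w^2 - 4*w) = (w - 4)*(w + 4)*(w)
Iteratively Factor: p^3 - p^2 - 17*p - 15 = (p - 5)*(p^2 + 4*p + 3) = (p - 5)*(p + 1)*(p + 3)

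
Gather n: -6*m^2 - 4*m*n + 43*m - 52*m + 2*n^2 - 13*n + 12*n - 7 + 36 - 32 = -6*m^2 - 9*m + 2*n^2 + n*(-4*m - 1) - 3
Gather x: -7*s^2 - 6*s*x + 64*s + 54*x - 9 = -7*s^2 + 64*s + x*(54 - 6*s) - 9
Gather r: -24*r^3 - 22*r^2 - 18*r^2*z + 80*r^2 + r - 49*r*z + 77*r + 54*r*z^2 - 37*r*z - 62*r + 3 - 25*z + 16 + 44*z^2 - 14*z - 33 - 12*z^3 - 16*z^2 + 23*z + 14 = -24*r^3 + r^2*(58 - 18*z) + r*(54*z^2 - 86*z + 16) - 12*z^3 + 28*z^2 - 16*z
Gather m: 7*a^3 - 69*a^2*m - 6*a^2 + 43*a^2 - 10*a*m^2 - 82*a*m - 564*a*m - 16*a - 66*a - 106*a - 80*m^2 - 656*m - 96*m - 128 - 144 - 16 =7*a^3 + 37*a^2 - 188*a + m^2*(-10*a - 80) + m*(-69*a^2 - 646*a - 752) - 288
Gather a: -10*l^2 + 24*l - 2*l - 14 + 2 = -10*l^2 + 22*l - 12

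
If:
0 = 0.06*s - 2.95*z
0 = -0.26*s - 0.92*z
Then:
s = 0.00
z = 0.00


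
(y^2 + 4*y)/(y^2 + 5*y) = (y + 4)/(y + 5)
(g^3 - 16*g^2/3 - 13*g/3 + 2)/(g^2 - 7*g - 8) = (g^2 - 19*g/3 + 2)/(g - 8)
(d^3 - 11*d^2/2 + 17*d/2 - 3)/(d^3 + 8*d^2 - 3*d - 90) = (d^2 - 5*d/2 + 1)/(d^2 + 11*d + 30)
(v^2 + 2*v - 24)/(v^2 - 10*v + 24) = (v + 6)/(v - 6)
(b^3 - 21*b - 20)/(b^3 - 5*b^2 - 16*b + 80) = (b + 1)/(b - 4)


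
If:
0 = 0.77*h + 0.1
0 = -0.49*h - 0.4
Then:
No Solution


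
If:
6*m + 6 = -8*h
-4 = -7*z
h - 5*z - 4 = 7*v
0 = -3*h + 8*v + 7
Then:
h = -41/91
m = -109/273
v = -95/91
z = 4/7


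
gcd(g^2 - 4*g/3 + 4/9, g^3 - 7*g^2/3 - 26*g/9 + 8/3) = g - 2/3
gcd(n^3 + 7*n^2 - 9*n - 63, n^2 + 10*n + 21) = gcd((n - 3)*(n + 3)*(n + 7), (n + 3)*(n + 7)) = n^2 + 10*n + 21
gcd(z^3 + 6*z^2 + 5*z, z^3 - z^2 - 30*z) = z^2 + 5*z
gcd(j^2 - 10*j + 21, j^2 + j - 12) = j - 3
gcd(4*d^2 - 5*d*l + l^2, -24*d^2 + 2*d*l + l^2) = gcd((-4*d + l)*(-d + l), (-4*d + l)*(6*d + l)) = 4*d - l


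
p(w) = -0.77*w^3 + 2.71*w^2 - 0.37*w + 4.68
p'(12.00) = -267.97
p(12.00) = -940.08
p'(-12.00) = -398.05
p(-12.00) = 1729.92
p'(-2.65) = -30.95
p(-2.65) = 39.02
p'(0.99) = 2.73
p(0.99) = 6.22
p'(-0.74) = -5.65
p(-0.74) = 6.75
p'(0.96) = 2.70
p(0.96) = 6.14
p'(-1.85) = -18.30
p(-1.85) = 19.51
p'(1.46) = 2.62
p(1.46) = 7.52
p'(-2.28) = -24.74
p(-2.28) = 28.74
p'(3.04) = -5.24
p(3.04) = 6.97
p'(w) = -2.31*w^2 + 5.42*w - 0.37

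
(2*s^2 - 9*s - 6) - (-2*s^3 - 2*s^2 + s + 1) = 2*s^3 + 4*s^2 - 10*s - 7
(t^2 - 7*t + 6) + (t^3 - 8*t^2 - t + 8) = t^3 - 7*t^2 - 8*t + 14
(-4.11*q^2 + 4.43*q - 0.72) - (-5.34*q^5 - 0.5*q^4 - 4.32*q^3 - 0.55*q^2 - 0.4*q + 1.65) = 5.34*q^5 + 0.5*q^4 + 4.32*q^3 - 3.56*q^2 + 4.83*q - 2.37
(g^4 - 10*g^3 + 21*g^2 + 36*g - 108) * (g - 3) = g^5 - 13*g^4 + 51*g^3 - 27*g^2 - 216*g + 324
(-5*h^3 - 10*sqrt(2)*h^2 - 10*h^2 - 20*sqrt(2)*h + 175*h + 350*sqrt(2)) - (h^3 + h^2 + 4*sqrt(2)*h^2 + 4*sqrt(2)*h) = -6*h^3 - 14*sqrt(2)*h^2 - 11*h^2 - 24*sqrt(2)*h + 175*h + 350*sqrt(2)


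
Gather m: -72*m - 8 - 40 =-72*m - 48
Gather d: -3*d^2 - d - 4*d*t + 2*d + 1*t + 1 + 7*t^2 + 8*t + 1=-3*d^2 + d*(1 - 4*t) + 7*t^2 + 9*t + 2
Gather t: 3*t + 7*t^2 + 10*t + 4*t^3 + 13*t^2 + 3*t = 4*t^3 + 20*t^2 + 16*t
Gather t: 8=8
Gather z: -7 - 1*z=-z - 7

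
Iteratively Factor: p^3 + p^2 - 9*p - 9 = (p - 3)*(p^2 + 4*p + 3) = (p - 3)*(p + 3)*(p + 1)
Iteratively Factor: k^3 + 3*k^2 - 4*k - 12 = (k + 3)*(k^2 - 4) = (k - 2)*(k + 3)*(k + 2)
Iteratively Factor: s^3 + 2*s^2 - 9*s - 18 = (s + 3)*(s^2 - s - 6) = (s + 2)*(s + 3)*(s - 3)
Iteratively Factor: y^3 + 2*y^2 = (y)*(y^2 + 2*y) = y^2*(y + 2)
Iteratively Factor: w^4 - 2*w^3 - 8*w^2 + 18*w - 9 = (w - 1)*(w^3 - w^2 - 9*w + 9) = (w - 3)*(w - 1)*(w^2 + 2*w - 3) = (w - 3)*(w - 1)*(w + 3)*(w - 1)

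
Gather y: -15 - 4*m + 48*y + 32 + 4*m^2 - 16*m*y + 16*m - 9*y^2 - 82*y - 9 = 4*m^2 + 12*m - 9*y^2 + y*(-16*m - 34) + 8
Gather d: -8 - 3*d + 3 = -3*d - 5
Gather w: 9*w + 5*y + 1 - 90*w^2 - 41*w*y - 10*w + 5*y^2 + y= -90*w^2 + w*(-41*y - 1) + 5*y^2 + 6*y + 1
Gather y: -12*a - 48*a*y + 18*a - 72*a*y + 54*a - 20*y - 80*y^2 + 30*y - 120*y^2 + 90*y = 60*a - 200*y^2 + y*(100 - 120*a)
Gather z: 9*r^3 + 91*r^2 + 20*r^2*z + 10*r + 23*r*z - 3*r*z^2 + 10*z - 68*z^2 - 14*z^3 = 9*r^3 + 91*r^2 + 10*r - 14*z^3 + z^2*(-3*r - 68) + z*(20*r^2 + 23*r + 10)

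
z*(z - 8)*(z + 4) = z^3 - 4*z^2 - 32*z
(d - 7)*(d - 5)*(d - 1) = d^3 - 13*d^2 + 47*d - 35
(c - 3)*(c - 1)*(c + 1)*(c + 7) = c^4 + 4*c^3 - 22*c^2 - 4*c + 21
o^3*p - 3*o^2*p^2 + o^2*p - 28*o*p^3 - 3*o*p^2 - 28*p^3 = (o - 7*p)*(o + 4*p)*(o*p + p)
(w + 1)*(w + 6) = w^2 + 7*w + 6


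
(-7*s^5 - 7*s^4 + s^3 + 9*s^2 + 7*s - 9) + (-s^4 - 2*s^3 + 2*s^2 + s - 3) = -7*s^5 - 8*s^4 - s^3 + 11*s^2 + 8*s - 12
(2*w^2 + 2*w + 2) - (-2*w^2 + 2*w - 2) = 4*w^2 + 4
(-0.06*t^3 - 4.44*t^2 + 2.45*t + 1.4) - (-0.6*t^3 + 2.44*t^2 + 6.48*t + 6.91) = 0.54*t^3 - 6.88*t^2 - 4.03*t - 5.51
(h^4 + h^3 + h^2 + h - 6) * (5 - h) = -h^5 + 4*h^4 + 4*h^3 + 4*h^2 + 11*h - 30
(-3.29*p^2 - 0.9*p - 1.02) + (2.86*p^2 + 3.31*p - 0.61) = -0.43*p^2 + 2.41*p - 1.63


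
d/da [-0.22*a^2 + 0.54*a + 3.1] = 0.54 - 0.44*a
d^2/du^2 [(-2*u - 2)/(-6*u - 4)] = 6/(3*u + 2)^3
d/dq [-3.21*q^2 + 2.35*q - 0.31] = 2.35 - 6.42*q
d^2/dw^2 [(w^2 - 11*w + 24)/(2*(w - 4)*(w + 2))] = 3*(-3*w^3 + 32*w^2 - 136*w + 176)/(w^6 - 6*w^5 - 12*w^4 + 88*w^3 + 96*w^2 - 384*w - 512)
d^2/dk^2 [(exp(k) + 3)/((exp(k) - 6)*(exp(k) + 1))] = (exp(4*k) + 17*exp(3*k) - 9*exp(2*k) + 117*exp(k) - 54)*exp(k)/(exp(6*k) - 15*exp(5*k) + 57*exp(4*k) + 55*exp(3*k) - 342*exp(2*k) - 540*exp(k) - 216)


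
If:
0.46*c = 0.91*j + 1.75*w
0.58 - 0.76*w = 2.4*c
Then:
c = 0.241666666666667 - 0.316666666666667*w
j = 0.122161172161172 - 2.08315018315018*w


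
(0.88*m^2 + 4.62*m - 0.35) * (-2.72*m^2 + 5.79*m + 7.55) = -2.3936*m^4 - 7.4712*m^3 + 34.3458*m^2 + 32.8545*m - 2.6425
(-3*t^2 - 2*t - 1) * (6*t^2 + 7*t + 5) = -18*t^4 - 33*t^3 - 35*t^2 - 17*t - 5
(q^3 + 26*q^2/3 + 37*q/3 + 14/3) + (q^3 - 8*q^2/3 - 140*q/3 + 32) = 2*q^3 + 6*q^2 - 103*q/3 + 110/3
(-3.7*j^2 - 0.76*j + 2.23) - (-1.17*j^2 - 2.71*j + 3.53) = -2.53*j^2 + 1.95*j - 1.3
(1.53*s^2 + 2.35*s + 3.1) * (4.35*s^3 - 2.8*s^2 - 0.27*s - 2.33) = 6.6555*s^5 + 5.9385*s^4 + 6.4919*s^3 - 12.8794*s^2 - 6.3125*s - 7.223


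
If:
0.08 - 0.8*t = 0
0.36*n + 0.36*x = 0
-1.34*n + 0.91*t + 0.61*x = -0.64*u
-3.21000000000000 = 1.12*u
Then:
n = -0.89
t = 0.10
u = -2.87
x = 0.89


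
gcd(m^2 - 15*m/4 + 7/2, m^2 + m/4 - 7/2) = m - 7/4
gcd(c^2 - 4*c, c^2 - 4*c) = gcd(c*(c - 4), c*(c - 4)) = c^2 - 4*c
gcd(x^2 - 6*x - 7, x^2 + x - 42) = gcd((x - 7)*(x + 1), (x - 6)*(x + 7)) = 1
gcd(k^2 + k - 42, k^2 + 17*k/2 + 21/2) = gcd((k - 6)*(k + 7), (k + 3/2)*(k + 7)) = k + 7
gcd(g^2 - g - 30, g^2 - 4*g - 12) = g - 6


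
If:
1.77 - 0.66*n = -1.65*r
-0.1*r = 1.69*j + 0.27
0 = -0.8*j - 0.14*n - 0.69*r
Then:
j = -0.15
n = 2.06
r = -0.25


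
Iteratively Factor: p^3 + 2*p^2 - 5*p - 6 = (p + 1)*(p^2 + p - 6) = (p - 2)*(p + 1)*(p + 3)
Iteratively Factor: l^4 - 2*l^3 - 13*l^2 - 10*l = (l + 1)*(l^3 - 3*l^2 - 10*l) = (l + 1)*(l + 2)*(l^2 - 5*l) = (l - 5)*(l + 1)*(l + 2)*(l)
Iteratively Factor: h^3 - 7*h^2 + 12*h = (h - 3)*(h^2 - 4*h) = (h - 4)*(h - 3)*(h)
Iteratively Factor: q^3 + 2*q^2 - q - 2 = (q + 1)*(q^2 + q - 2) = (q + 1)*(q + 2)*(q - 1)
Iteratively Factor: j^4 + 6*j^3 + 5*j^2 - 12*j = (j - 1)*(j^3 + 7*j^2 + 12*j) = (j - 1)*(j + 4)*(j^2 + 3*j) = (j - 1)*(j + 3)*(j + 4)*(j)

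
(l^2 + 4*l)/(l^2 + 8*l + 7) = l*(l + 4)/(l^2 + 8*l + 7)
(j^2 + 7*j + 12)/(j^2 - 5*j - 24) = (j + 4)/(j - 8)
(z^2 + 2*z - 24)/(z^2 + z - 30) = (z - 4)/(z - 5)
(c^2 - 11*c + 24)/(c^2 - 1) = (c^2 - 11*c + 24)/(c^2 - 1)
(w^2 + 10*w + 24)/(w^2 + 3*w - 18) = (w + 4)/(w - 3)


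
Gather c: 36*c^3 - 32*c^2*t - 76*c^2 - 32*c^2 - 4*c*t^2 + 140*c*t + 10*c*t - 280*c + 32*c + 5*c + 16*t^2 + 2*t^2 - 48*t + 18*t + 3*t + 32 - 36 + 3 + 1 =36*c^3 + c^2*(-32*t - 108) + c*(-4*t^2 + 150*t - 243) + 18*t^2 - 27*t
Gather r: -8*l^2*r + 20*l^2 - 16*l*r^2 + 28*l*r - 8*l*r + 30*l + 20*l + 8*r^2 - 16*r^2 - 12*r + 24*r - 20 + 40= 20*l^2 + 50*l + r^2*(-16*l - 8) + r*(-8*l^2 + 20*l + 12) + 20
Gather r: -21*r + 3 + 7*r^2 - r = 7*r^2 - 22*r + 3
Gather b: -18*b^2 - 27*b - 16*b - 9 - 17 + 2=-18*b^2 - 43*b - 24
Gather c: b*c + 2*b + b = b*c + 3*b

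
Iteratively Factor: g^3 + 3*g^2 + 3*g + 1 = (g + 1)*(g^2 + 2*g + 1) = (g + 1)^2*(g + 1)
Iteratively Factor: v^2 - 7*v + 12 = (v - 3)*(v - 4)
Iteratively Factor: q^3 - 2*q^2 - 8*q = (q)*(q^2 - 2*q - 8) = q*(q + 2)*(q - 4)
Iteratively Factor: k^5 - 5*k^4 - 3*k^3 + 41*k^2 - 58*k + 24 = (k - 1)*(k^4 - 4*k^3 - 7*k^2 + 34*k - 24) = (k - 1)*(k + 3)*(k^3 - 7*k^2 + 14*k - 8) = (k - 1)^2*(k + 3)*(k^2 - 6*k + 8) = (k - 2)*(k - 1)^2*(k + 3)*(k - 4)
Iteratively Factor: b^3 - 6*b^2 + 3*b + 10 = (b - 5)*(b^2 - b - 2) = (b - 5)*(b + 1)*(b - 2)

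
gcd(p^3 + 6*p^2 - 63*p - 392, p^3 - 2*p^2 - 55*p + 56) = p^2 - p - 56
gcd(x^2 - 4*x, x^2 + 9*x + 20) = 1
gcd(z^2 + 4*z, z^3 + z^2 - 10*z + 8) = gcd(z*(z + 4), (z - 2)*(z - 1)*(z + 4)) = z + 4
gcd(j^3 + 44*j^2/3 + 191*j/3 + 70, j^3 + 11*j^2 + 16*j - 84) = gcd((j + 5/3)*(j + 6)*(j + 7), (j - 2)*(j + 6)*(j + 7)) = j^2 + 13*j + 42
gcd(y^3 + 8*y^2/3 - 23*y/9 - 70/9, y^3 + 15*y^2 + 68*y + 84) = y + 2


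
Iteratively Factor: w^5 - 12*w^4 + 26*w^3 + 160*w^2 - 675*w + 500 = (w - 1)*(w^4 - 11*w^3 + 15*w^2 + 175*w - 500) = (w - 5)*(w - 1)*(w^3 - 6*w^2 - 15*w + 100) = (w - 5)^2*(w - 1)*(w^2 - w - 20) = (w - 5)^2*(w - 1)*(w + 4)*(w - 5)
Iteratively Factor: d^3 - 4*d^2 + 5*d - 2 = (d - 1)*(d^2 - 3*d + 2) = (d - 1)^2*(d - 2)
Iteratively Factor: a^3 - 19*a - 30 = (a - 5)*(a^2 + 5*a + 6) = (a - 5)*(a + 3)*(a + 2)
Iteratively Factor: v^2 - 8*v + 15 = (v - 5)*(v - 3)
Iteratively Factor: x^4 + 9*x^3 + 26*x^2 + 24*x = (x)*(x^3 + 9*x^2 + 26*x + 24) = x*(x + 3)*(x^2 + 6*x + 8) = x*(x + 3)*(x + 4)*(x + 2)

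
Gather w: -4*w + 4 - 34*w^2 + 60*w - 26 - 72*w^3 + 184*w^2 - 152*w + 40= -72*w^3 + 150*w^2 - 96*w + 18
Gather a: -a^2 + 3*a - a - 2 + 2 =-a^2 + 2*a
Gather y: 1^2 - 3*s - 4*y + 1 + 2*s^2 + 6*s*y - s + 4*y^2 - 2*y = 2*s^2 - 4*s + 4*y^2 + y*(6*s - 6) + 2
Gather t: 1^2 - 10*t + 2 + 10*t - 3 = 0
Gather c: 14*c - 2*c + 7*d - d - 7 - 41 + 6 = 12*c + 6*d - 42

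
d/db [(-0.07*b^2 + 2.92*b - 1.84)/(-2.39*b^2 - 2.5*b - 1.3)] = (7.1538*b^2 - 8.6132*b - 8.396)/(5.7121*b^4 + 11.95*b^3 + 12.464*b^2 + 6.5*b + 1.69)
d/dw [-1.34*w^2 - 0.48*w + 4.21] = -2.68*w - 0.48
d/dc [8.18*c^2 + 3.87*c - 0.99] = 16.36*c + 3.87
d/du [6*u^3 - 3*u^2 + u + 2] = 18*u^2 - 6*u + 1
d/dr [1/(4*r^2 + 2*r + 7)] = 2*(-4*r - 1)/(4*r^2 + 2*r + 7)^2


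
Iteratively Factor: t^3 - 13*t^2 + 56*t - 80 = (t - 4)*(t^2 - 9*t + 20) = (t - 4)^2*(t - 5)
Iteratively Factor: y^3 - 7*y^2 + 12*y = (y)*(y^2 - 7*y + 12) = y*(y - 3)*(y - 4)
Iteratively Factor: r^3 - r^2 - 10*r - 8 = (r + 2)*(r^2 - 3*r - 4) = (r - 4)*(r + 2)*(r + 1)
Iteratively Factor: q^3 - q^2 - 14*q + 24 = (q + 4)*(q^2 - 5*q + 6) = (q - 2)*(q + 4)*(q - 3)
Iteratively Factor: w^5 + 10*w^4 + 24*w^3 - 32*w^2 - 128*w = (w + 4)*(w^4 + 6*w^3 - 32*w) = w*(w + 4)*(w^3 + 6*w^2 - 32) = w*(w - 2)*(w + 4)*(w^2 + 8*w + 16) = w*(w - 2)*(w + 4)^2*(w + 4)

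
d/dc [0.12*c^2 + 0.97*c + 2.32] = 0.24*c + 0.97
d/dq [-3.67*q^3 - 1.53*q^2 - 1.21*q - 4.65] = -11.01*q^2 - 3.06*q - 1.21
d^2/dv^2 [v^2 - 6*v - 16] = 2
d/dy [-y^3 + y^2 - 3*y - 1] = -3*y^2 + 2*y - 3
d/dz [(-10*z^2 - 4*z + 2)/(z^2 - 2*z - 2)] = 12*(2*z^2 + 3*z + 1)/(z^4 - 4*z^3 + 8*z + 4)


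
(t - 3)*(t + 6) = t^2 + 3*t - 18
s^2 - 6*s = s*(s - 6)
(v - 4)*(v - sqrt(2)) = v^2 - 4*v - sqrt(2)*v + 4*sqrt(2)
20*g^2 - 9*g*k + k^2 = (-5*g + k)*(-4*g + k)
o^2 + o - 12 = (o - 3)*(o + 4)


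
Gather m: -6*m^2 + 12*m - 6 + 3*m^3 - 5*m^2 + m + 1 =3*m^3 - 11*m^2 + 13*m - 5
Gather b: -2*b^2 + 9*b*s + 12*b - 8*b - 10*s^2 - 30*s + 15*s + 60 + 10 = -2*b^2 + b*(9*s + 4) - 10*s^2 - 15*s + 70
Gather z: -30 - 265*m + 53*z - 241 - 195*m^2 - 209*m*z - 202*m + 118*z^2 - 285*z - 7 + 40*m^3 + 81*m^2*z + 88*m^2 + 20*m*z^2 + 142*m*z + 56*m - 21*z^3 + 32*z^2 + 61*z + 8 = 40*m^3 - 107*m^2 - 411*m - 21*z^3 + z^2*(20*m + 150) + z*(81*m^2 - 67*m - 171) - 270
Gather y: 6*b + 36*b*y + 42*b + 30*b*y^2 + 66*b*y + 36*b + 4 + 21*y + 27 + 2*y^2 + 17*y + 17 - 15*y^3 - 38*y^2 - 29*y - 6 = 84*b - 15*y^3 + y^2*(30*b - 36) + y*(102*b + 9) + 42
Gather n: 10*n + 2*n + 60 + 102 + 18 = 12*n + 180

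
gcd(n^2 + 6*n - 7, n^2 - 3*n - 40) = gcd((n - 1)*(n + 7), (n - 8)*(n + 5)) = 1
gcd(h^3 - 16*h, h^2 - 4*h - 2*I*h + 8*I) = h - 4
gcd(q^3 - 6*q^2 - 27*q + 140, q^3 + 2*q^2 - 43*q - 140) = q^2 - 2*q - 35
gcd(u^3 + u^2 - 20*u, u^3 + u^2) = u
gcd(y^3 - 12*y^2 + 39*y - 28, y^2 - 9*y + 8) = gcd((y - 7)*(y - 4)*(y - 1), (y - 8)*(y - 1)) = y - 1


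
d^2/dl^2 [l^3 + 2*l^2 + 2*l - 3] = 6*l + 4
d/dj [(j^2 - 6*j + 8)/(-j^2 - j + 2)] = (-7*j^2 + 20*j - 4)/(j^4 + 2*j^3 - 3*j^2 - 4*j + 4)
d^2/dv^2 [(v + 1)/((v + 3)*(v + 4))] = 2*(v^3 + 3*v^2 - 15*v - 47)/(v^6 + 21*v^5 + 183*v^4 + 847*v^3 + 2196*v^2 + 3024*v + 1728)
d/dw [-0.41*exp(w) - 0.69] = -0.41*exp(w)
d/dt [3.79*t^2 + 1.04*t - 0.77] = 7.58*t + 1.04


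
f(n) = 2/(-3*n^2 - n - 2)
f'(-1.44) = -0.33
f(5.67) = -0.02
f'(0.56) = 0.71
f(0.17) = -0.89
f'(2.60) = 0.05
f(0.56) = -0.57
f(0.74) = -0.46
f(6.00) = -0.02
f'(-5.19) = -0.01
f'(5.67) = 0.01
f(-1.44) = -0.29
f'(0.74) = 0.57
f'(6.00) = 0.01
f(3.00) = -0.06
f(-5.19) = -0.03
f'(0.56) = 0.71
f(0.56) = -0.57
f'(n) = 2*(6*n + 1)/(-3*n^2 - n - 2)^2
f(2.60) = -0.08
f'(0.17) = 0.79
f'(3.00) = 0.04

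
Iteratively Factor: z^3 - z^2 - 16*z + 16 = (z - 4)*(z^2 + 3*z - 4) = (z - 4)*(z + 4)*(z - 1)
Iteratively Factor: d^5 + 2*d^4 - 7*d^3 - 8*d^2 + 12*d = (d)*(d^4 + 2*d^3 - 7*d^2 - 8*d + 12) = d*(d - 2)*(d^3 + 4*d^2 + d - 6) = d*(d - 2)*(d + 3)*(d^2 + d - 2) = d*(d - 2)*(d - 1)*(d + 3)*(d + 2)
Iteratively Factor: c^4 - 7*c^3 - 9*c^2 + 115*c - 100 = (c - 5)*(c^3 - 2*c^2 - 19*c + 20) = (c - 5)^2*(c^2 + 3*c - 4) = (c - 5)^2*(c + 4)*(c - 1)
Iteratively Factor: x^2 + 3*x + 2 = (x + 1)*(x + 2)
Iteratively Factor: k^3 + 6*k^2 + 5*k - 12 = (k + 3)*(k^2 + 3*k - 4) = (k - 1)*(k + 3)*(k + 4)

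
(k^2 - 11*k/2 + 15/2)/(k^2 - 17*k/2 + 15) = (k - 3)/(k - 6)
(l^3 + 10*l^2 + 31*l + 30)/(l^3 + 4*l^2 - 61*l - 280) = (l^2 + 5*l + 6)/(l^2 - l - 56)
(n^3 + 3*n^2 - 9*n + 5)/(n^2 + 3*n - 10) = (n^2 - 2*n + 1)/(n - 2)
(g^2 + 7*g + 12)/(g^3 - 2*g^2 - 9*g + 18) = (g + 4)/(g^2 - 5*g + 6)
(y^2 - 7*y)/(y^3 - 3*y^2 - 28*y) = 1/(y + 4)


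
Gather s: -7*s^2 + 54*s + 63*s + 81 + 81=-7*s^2 + 117*s + 162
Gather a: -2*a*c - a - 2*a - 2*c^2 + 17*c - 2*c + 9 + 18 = a*(-2*c - 3) - 2*c^2 + 15*c + 27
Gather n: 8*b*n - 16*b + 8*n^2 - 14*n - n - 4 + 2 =-16*b + 8*n^2 + n*(8*b - 15) - 2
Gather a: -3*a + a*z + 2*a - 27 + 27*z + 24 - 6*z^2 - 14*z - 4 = a*(z - 1) - 6*z^2 + 13*z - 7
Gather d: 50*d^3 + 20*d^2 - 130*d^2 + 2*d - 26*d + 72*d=50*d^3 - 110*d^2 + 48*d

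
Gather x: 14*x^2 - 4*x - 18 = 14*x^2 - 4*x - 18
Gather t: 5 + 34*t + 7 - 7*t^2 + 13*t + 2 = -7*t^2 + 47*t + 14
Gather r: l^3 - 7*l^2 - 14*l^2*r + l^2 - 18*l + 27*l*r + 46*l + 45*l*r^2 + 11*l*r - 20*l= l^3 - 6*l^2 + 45*l*r^2 + 8*l + r*(-14*l^2 + 38*l)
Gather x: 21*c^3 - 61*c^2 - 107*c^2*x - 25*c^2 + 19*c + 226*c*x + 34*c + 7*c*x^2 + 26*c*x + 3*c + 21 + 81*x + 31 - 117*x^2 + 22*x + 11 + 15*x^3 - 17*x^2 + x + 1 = 21*c^3 - 86*c^2 + 56*c + 15*x^3 + x^2*(7*c - 134) + x*(-107*c^2 + 252*c + 104) + 64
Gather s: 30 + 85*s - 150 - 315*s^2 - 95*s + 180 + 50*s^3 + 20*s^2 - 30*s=50*s^3 - 295*s^2 - 40*s + 60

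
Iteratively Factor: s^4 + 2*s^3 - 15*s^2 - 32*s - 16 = (s + 1)*(s^3 + s^2 - 16*s - 16) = (s + 1)^2*(s^2 - 16) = (s - 4)*(s + 1)^2*(s + 4)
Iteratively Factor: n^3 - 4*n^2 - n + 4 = (n - 1)*(n^2 - 3*n - 4) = (n - 1)*(n + 1)*(n - 4)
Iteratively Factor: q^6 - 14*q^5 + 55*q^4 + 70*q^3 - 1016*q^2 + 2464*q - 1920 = (q + 4)*(q^5 - 18*q^4 + 127*q^3 - 438*q^2 + 736*q - 480) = (q - 5)*(q + 4)*(q^4 - 13*q^3 + 62*q^2 - 128*q + 96) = (q - 5)*(q - 4)*(q + 4)*(q^3 - 9*q^2 + 26*q - 24) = (q - 5)*(q - 4)^2*(q + 4)*(q^2 - 5*q + 6) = (q - 5)*(q - 4)^2*(q - 3)*(q + 4)*(q - 2)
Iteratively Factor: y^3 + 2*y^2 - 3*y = (y + 3)*(y^2 - y) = (y - 1)*(y + 3)*(y)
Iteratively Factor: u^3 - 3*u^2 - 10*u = (u)*(u^2 - 3*u - 10) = u*(u + 2)*(u - 5)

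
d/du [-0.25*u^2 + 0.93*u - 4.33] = 0.93 - 0.5*u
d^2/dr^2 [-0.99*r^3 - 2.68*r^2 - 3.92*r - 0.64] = -5.94*r - 5.36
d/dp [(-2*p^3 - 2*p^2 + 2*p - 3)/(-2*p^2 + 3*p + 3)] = (4*p^4 - 12*p^3 - 20*p^2 - 24*p + 15)/(4*p^4 - 12*p^3 - 3*p^2 + 18*p + 9)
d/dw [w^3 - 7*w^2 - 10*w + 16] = 3*w^2 - 14*w - 10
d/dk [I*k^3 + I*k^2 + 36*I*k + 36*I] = I*(3*k^2 + 2*k + 36)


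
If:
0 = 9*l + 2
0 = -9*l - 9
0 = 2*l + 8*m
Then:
No Solution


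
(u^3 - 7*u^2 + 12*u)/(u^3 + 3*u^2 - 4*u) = (u^2 - 7*u + 12)/(u^2 + 3*u - 4)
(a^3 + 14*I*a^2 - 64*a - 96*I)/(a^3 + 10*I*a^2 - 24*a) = (a + 4*I)/a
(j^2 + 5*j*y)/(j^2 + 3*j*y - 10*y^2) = j/(j - 2*y)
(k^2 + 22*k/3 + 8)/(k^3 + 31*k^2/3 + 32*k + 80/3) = (k + 6)/(k^2 + 9*k + 20)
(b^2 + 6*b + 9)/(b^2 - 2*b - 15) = (b + 3)/(b - 5)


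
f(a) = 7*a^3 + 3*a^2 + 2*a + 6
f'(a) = 21*a^2 + 6*a + 2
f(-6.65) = -1933.19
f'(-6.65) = 890.77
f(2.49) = 137.65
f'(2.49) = 147.14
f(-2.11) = -50.62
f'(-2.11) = 82.83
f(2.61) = 156.11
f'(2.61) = 160.71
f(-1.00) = 0.00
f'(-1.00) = 17.00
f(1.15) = 22.91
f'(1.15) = 36.67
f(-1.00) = 0.00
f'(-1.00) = 17.00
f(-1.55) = -15.96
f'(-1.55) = 43.15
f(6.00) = 1638.00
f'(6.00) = 794.00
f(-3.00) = -162.00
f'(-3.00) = 173.00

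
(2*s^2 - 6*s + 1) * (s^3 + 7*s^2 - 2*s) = 2*s^5 + 8*s^4 - 45*s^3 + 19*s^2 - 2*s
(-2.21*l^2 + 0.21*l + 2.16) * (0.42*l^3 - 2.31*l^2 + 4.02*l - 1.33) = -0.9282*l^5 + 5.1933*l^4 - 8.4621*l^3 - 1.2061*l^2 + 8.4039*l - 2.8728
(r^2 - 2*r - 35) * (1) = r^2 - 2*r - 35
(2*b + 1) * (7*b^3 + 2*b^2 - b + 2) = 14*b^4 + 11*b^3 + 3*b + 2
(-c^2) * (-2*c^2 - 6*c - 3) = 2*c^4 + 6*c^3 + 3*c^2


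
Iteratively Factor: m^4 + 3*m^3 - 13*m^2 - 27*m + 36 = (m - 3)*(m^3 + 6*m^2 + 5*m - 12) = (m - 3)*(m - 1)*(m^2 + 7*m + 12) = (m - 3)*(m - 1)*(m + 4)*(m + 3)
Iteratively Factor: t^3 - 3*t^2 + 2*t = (t - 2)*(t^2 - t) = t*(t - 2)*(t - 1)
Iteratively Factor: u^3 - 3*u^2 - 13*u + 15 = (u + 3)*(u^2 - 6*u + 5) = (u - 5)*(u + 3)*(u - 1)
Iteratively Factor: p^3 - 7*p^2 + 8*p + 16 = (p - 4)*(p^2 - 3*p - 4) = (p - 4)*(p + 1)*(p - 4)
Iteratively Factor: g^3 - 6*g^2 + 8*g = (g - 4)*(g^2 - 2*g) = (g - 4)*(g - 2)*(g)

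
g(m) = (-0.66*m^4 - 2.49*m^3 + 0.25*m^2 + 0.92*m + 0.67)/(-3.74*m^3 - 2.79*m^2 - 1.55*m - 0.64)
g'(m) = (11.22*m^2 + 5.58*m + 1.55)*(-0.66*m^4 - 2.49*m^3 + 0.25*m^2 + 0.92*m + 0.67)/(-3.74*m^3 - 2.79*m^2 - 1.55*m - 0.64)^2 + (-2.64*m^3 - 7.47*m^2 + 0.5*m + 0.92)/(-3.74*m^3 - 2.79*m^2 - 1.55*m - 0.64) = (2.4684*m^6 + 3.6828*m^5 + 10.9511*m^4 + 16.2902*m^3 + 14.4775*m^2 + 3.4186*m + 0.4497)/(13.9876*m^6 + 20.8692*m^5 + 19.3781*m^4 + 13.4362*m^3 + 5.9737*m^2 + 1.984*m + 0.4096)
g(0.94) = 0.11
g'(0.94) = 0.73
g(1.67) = 0.49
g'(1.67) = 0.38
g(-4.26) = -0.10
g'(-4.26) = 0.20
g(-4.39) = -0.12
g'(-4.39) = 0.20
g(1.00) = 0.15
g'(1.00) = 0.68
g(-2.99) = 0.18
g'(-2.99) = 0.23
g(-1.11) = 0.86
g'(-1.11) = 0.95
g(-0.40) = -2.13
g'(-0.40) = 11.81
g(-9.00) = -1.00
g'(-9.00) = 0.18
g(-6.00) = -0.44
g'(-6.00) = 0.19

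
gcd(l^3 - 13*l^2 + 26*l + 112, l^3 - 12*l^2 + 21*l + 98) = l^2 - 5*l - 14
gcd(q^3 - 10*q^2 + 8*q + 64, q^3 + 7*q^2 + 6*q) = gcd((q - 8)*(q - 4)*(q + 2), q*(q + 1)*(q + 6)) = 1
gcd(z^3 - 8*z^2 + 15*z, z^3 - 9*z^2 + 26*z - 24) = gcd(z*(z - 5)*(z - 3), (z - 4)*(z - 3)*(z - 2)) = z - 3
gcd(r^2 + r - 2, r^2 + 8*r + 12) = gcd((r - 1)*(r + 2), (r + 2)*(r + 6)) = r + 2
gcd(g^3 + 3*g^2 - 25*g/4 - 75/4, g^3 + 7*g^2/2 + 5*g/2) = g + 5/2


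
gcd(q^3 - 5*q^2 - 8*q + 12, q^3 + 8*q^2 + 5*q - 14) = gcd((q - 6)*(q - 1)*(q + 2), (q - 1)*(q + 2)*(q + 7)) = q^2 + q - 2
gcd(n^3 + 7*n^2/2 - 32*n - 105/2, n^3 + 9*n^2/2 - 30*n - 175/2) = n^2 + 2*n - 35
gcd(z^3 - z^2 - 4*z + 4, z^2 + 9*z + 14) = z + 2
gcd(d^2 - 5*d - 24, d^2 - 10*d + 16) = d - 8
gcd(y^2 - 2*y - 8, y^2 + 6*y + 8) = y + 2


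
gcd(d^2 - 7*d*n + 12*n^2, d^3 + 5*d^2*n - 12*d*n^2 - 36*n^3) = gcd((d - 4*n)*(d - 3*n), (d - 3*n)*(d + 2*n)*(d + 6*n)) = d - 3*n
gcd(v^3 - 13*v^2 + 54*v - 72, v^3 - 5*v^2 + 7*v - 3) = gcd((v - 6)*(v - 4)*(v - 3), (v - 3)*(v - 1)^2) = v - 3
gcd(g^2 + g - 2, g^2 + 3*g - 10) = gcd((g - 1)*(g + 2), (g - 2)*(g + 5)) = 1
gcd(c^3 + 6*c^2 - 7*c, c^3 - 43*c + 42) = c^2 + 6*c - 7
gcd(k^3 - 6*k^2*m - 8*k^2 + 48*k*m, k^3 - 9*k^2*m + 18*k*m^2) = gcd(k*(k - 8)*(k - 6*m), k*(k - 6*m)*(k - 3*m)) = k^2 - 6*k*m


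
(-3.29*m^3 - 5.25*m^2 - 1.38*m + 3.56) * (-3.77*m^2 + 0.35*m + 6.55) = 12.4033*m^5 + 18.641*m^4 - 18.1844*m^3 - 48.2917*m^2 - 7.793*m + 23.318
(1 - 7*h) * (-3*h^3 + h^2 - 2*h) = 21*h^4 - 10*h^3 + 15*h^2 - 2*h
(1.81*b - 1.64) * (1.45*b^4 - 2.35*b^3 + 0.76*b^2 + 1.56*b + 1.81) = 2.6245*b^5 - 6.6315*b^4 + 5.2296*b^3 + 1.5772*b^2 + 0.7177*b - 2.9684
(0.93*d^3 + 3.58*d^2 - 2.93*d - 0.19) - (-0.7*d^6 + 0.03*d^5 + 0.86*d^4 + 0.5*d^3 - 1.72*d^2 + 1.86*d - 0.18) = 0.7*d^6 - 0.03*d^5 - 0.86*d^4 + 0.43*d^3 + 5.3*d^2 - 4.79*d - 0.01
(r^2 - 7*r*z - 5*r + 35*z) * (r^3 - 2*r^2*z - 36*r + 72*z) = r^5 - 9*r^4*z - 5*r^4 + 14*r^3*z^2 + 45*r^3*z - 36*r^3 - 70*r^2*z^2 + 324*r^2*z + 180*r^2 - 504*r*z^2 - 1620*r*z + 2520*z^2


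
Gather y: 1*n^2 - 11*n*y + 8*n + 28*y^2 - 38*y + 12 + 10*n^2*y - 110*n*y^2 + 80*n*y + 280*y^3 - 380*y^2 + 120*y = n^2 + 8*n + 280*y^3 + y^2*(-110*n - 352) + y*(10*n^2 + 69*n + 82) + 12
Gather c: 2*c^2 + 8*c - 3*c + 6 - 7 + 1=2*c^2 + 5*c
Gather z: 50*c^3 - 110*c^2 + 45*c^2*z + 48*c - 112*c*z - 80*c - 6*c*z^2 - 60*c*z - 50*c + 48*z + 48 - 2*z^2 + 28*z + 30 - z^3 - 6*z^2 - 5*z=50*c^3 - 110*c^2 - 82*c - z^3 + z^2*(-6*c - 8) + z*(45*c^2 - 172*c + 71) + 78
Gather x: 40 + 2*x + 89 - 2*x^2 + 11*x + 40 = -2*x^2 + 13*x + 169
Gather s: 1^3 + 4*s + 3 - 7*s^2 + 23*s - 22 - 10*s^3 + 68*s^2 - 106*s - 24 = -10*s^3 + 61*s^2 - 79*s - 42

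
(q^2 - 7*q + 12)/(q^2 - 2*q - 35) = (-q^2 + 7*q - 12)/(-q^2 + 2*q + 35)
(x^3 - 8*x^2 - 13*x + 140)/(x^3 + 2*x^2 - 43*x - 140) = (x - 5)/(x + 5)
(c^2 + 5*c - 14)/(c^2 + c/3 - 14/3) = 3*(c + 7)/(3*c + 7)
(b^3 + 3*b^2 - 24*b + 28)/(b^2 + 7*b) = b - 4 + 4/b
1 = 1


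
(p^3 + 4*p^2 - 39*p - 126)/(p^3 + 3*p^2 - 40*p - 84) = (p + 3)/(p + 2)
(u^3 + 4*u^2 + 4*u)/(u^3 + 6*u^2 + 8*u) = (u + 2)/(u + 4)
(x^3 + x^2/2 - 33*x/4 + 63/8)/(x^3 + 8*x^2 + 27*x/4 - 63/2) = (x - 3/2)/(x + 6)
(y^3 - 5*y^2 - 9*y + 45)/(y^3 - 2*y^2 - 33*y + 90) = (y + 3)/(y + 6)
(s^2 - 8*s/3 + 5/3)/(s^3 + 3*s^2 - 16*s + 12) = (s - 5/3)/(s^2 + 4*s - 12)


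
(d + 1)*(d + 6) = d^2 + 7*d + 6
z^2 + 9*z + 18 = (z + 3)*(z + 6)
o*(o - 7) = o^2 - 7*o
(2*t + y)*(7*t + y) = 14*t^2 + 9*t*y + y^2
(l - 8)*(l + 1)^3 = l^4 - 5*l^3 - 21*l^2 - 23*l - 8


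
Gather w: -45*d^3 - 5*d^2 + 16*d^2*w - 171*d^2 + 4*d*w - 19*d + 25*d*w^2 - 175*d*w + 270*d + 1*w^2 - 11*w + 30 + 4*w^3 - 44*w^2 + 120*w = -45*d^3 - 176*d^2 + 251*d + 4*w^3 + w^2*(25*d - 43) + w*(16*d^2 - 171*d + 109) + 30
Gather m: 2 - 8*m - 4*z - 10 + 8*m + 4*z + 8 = 0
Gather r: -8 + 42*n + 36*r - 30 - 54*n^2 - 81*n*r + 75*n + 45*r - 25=-54*n^2 + 117*n + r*(81 - 81*n) - 63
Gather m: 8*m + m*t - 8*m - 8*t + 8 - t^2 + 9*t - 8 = m*t - t^2 + t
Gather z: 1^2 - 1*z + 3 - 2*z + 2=6 - 3*z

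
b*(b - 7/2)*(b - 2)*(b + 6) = b^4 + b^3/2 - 26*b^2 + 42*b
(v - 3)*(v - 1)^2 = v^3 - 5*v^2 + 7*v - 3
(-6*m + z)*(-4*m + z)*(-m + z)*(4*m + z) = -96*m^4 + 112*m^3*z - 10*m^2*z^2 - 7*m*z^3 + z^4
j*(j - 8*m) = j^2 - 8*j*m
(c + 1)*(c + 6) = c^2 + 7*c + 6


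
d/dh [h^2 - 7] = 2*h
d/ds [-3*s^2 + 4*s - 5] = 4 - 6*s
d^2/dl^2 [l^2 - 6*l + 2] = 2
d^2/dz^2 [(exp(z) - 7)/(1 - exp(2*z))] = (-exp(4*z) + 28*exp(3*z) - 6*exp(2*z) + 28*exp(z) - 1)*exp(z)/(exp(6*z) - 3*exp(4*z) + 3*exp(2*z) - 1)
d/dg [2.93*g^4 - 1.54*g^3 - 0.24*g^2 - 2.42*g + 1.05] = 11.72*g^3 - 4.62*g^2 - 0.48*g - 2.42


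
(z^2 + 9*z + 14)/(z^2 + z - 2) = (z + 7)/(z - 1)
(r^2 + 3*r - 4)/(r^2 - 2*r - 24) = (r - 1)/(r - 6)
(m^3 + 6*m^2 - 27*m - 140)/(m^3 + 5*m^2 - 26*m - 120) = (m + 7)/(m + 6)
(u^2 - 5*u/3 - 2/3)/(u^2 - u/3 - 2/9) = 3*(u - 2)/(3*u - 2)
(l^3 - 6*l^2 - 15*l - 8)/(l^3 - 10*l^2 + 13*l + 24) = (l + 1)/(l - 3)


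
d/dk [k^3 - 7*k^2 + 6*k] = 3*k^2 - 14*k + 6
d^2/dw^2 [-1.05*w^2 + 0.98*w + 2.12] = -2.10000000000000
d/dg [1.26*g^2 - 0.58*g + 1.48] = 2.52*g - 0.58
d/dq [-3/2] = 0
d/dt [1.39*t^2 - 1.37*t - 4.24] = 2.78*t - 1.37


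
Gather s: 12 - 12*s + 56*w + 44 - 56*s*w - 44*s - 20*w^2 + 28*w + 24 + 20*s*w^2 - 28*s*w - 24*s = s*(20*w^2 - 84*w - 80) - 20*w^2 + 84*w + 80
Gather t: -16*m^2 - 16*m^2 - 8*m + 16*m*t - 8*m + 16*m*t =-32*m^2 + 32*m*t - 16*m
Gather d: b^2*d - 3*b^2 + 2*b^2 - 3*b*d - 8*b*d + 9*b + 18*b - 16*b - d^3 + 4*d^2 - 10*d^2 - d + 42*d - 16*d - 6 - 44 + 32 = -b^2 + 11*b - d^3 - 6*d^2 + d*(b^2 - 11*b + 25) - 18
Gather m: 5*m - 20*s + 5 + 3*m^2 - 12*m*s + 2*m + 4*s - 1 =3*m^2 + m*(7 - 12*s) - 16*s + 4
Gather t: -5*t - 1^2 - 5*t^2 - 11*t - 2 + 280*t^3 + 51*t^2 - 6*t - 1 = 280*t^3 + 46*t^2 - 22*t - 4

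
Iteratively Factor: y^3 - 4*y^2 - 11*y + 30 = (y + 3)*(y^2 - 7*y + 10) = (y - 5)*(y + 3)*(y - 2)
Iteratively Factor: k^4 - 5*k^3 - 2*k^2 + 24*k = (k - 4)*(k^3 - k^2 - 6*k) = (k - 4)*(k - 3)*(k^2 + 2*k) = k*(k - 4)*(k - 3)*(k + 2)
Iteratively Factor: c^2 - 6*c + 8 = (c - 4)*(c - 2)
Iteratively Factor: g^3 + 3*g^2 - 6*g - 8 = (g + 1)*(g^2 + 2*g - 8) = (g - 2)*(g + 1)*(g + 4)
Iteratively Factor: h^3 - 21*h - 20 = (h - 5)*(h^2 + 5*h + 4) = (h - 5)*(h + 4)*(h + 1)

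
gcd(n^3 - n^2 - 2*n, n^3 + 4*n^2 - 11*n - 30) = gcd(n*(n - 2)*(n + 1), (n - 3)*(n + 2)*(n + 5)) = 1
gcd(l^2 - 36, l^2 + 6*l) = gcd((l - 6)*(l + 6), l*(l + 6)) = l + 6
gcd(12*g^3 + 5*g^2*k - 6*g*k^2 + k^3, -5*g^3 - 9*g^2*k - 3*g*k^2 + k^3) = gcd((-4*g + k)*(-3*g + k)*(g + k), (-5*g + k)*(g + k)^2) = g + k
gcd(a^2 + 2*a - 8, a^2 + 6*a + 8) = a + 4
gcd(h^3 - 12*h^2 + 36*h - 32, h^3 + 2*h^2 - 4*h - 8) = h - 2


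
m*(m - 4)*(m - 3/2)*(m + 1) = m^4 - 9*m^3/2 + m^2/2 + 6*m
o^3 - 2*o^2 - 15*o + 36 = (o - 3)^2*(o + 4)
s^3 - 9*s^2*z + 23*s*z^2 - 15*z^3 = (s - 5*z)*(s - 3*z)*(s - z)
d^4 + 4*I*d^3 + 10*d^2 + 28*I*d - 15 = (d - 3*I)*(d + I)^2*(d + 5*I)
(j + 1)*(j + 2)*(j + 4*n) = j^3 + 4*j^2*n + 3*j^2 + 12*j*n + 2*j + 8*n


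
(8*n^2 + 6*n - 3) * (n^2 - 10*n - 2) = 8*n^4 - 74*n^3 - 79*n^2 + 18*n + 6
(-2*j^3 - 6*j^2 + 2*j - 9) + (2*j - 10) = -2*j^3 - 6*j^2 + 4*j - 19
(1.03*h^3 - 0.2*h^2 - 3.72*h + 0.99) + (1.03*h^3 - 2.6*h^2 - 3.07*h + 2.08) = 2.06*h^3 - 2.8*h^2 - 6.79*h + 3.07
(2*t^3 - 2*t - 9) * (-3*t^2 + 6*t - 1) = -6*t^5 + 12*t^4 + 4*t^3 + 15*t^2 - 52*t + 9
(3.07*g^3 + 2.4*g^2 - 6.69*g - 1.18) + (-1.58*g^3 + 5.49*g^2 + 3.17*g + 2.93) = 1.49*g^3 + 7.89*g^2 - 3.52*g + 1.75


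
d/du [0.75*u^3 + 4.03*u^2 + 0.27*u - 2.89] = 2.25*u^2 + 8.06*u + 0.27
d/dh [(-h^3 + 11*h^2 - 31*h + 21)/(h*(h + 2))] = (-h^4 - 4*h^3 + 53*h^2 - 42*h - 42)/(h^2*(h^2 + 4*h + 4))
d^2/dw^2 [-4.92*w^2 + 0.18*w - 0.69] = -9.84000000000000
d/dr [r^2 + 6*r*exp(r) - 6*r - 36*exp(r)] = 6*r*exp(r) + 2*r - 30*exp(r) - 6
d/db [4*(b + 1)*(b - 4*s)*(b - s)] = 12*b^2 - 40*b*s + 8*b + 16*s^2 - 20*s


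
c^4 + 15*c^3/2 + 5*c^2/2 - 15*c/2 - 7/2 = (c - 1)*(c + 1/2)*(c + 1)*(c + 7)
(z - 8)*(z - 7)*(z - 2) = z^3 - 17*z^2 + 86*z - 112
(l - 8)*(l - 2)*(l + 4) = l^3 - 6*l^2 - 24*l + 64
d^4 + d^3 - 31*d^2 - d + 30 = (d - 5)*(d - 1)*(d + 1)*(d + 6)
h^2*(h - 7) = h^3 - 7*h^2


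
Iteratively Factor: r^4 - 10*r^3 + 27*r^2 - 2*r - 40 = (r + 1)*(r^3 - 11*r^2 + 38*r - 40) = (r - 2)*(r + 1)*(r^2 - 9*r + 20) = (r - 5)*(r - 2)*(r + 1)*(r - 4)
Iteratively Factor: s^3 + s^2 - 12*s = (s)*(s^2 + s - 12) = s*(s + 4)*(s - 3)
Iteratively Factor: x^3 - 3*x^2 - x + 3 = (x + 1)*(x^2 - 4*x + 3) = (x - 3)*(x + 1)*(x - 1)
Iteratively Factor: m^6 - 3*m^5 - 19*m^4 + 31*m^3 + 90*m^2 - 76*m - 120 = (m - 2)*(m^5 - m^4 - 21*m^3 - 11*m^2 + 68*m + 60) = (m - 5)*(m - 2)*(m^4 + 4*m^3 - m^2 - 16*m - 12) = (m - 5)*(m - 2)*(m + 1)*(m^3 + 3*m^2 - 4*m - 12) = (m - 5)*(m - 2)*(m + 1)*(m + 3)*(m^2 - 4) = (m - 5)*(m - 2)*(m + 1)*(m + 2)*(m + 3)*(m - 2)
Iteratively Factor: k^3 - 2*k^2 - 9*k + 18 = (k - 3)*(k^2 + k - 6) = (k - 3)*(k + 3)*(k - 2)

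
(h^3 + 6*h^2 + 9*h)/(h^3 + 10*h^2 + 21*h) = (h + 3)/(h + 7)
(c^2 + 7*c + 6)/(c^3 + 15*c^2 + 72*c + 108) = (c + 1)/(c^2 + 9*c + 18)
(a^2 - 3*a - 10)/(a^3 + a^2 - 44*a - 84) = (a - 5)/(a^2 - a - 42)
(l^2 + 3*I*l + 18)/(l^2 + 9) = (l + 6*I)/(l + 3*I)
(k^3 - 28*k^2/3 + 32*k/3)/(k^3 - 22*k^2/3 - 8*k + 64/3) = k/(k + 2)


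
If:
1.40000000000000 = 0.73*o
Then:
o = 1.92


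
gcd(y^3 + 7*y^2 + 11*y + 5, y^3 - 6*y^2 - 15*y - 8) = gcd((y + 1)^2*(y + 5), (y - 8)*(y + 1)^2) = y^2 + 2*y + 1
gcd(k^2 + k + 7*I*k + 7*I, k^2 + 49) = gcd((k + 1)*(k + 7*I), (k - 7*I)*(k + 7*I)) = k + 7*I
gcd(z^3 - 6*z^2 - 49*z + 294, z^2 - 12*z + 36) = z - 6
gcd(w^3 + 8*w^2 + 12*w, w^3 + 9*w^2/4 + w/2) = w^2 + 2*w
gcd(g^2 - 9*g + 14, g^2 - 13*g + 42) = g - 7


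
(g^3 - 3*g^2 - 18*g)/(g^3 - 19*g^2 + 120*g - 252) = g*(g + 3)/(g^2 - 13*g + 42)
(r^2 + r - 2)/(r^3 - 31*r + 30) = (r + 2)/(r^2 + r - 30)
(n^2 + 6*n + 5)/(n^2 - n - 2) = (n + 5)/(n - 2)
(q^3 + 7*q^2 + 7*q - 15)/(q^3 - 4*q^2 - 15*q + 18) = (q + 5)/(q - 6)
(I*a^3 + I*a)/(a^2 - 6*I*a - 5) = a*(I*a - 1)/(a - 5*I)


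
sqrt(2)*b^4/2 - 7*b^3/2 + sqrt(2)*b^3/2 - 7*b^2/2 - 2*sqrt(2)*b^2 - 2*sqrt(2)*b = b*(b/2 + 1/2)*(b - 4*sqrt(2))*(sqrt(2)*b + 1)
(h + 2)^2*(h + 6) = h^3 + 10*h^2 + 28*h + 24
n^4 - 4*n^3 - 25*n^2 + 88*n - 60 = (n - 6)*(n - 2)*(n - 1)*(n + 5)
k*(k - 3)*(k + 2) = k^3 - k^2 - 6*k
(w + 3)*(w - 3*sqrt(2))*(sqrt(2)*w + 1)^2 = 2*w^4 - 4*sqrt(2)*w^3 + 6*w^3 - 12*sqrt(2)*w^2 - 11*w^2 - 33*w - 3*sqrt(2)*w - 9*sqrt(2)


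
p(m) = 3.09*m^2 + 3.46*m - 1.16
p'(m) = 6.18*m + 3.46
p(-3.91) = 32.55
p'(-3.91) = -20.70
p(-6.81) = 118.58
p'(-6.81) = -38.63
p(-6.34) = 101.11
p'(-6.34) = -35.72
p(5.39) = 107.26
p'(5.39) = 36.77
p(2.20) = 21.41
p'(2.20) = 17.06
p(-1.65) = 1.54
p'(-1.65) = -6.74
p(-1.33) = -0.30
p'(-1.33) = -4.76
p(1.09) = 6.28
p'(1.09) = 10.20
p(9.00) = 280.27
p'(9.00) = 59.08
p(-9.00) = 217.99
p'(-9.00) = -52.16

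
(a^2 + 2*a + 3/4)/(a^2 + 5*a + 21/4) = (2*a + 1)/(2*a + 7)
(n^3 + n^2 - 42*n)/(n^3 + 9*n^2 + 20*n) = (n^2 + n - 42)/(n^2 + 9*n + 20)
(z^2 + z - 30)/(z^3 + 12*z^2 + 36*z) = (z - 5)/(z*(z + 6))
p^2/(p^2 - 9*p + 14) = p^2/(p^2 - 9*p + 14)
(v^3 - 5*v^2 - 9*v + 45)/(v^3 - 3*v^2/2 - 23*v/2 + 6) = 2*(v^2 - 8*v + 15)/(2*v^2 - 9*v + 4)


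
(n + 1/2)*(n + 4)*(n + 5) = n^3 + 19*n^2/2 + 49*n/2 + 10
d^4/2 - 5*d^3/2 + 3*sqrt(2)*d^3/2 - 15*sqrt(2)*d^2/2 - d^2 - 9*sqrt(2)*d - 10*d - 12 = (d - 6)*(d + 2*sqrt(2))*(sqrt(2)*d/2 + 1)*(sqrt(2)*d/2 + sqrt(2)/2)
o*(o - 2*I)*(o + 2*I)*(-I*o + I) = -I*o^4 + I*o^3 - 4*I*o^2 + 4*I*o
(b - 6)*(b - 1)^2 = b^3 - 8*b^2 + 13*b - 6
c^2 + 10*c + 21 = (c + 3)*(c + 7)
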